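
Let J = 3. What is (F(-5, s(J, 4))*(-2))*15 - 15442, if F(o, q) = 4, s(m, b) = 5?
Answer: -15562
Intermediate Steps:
(F(-5, s(J, 4))*(-2))*15 - 15442 = (4*(-2))*15 - 15442 = -8*15 - 15442 = -120 - 15442 = -15562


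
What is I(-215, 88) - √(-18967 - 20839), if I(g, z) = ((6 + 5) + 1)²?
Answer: 144 - I*√39806 ≈ 144.0 - 199.51*I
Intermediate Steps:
I(g, z) = 144 (I(g, z) = (11 + 1)² = 12² = 144)
I(-215, 88) - √(-18967 - 20839) = 144 - √(-18967 - 20839) = 144 - √(-39806) = 144 - I*√39806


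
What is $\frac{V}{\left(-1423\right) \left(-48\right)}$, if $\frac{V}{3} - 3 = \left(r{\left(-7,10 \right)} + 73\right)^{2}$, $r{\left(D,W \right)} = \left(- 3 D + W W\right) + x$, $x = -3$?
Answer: $\frac{9121}{5692} \approx 1.6024$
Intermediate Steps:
$r{\left(D,W \right)} = -3 + W^{2} - 3 D$ ($r{\left(D,W \right)} = \left(- 3 D + W W\right) - 3 = \left(- 3 D + W^{2}\right) - 3 = \left(W^{2} - 3 D\right) - 3 = -3 + W^{2} - 3 D$)
$V = 109452$ ($V = 9 + 3 \left(\left(-3 + 10^{2} - -21\right) + 73\right)^{2} = 9 + 3 \left(\left(-3 + 100 + 21\right) + 73\right)^{2} = 9 + 3 \left(118 + 73\right)^{2} = 9 + 3 \cdot 191^{2} = 9 + 3 \cdot 36481 = 9 + 109443 = 109452$)
$\frac{V}{\left(-1423\right) \left(-48\right)} = \frac{109452}{\left(-1423\right) \left(-48\right)} = \frac{109452}{68304} = 109452 \cdot \frac{1}{68304} = \frac{9121}{5692}$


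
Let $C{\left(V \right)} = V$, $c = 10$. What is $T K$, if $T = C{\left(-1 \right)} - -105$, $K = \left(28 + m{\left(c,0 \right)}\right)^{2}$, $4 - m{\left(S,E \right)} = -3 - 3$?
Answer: $150176$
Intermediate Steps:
$m{\left(S,E \right)} = 10$ ($m{\left(S,E \right)} = 4 - \left(-3 - 3\right) = 4 - -6 = 4 + 6 = 10$)
$K = 1444$ ($K = \left(28 + 10\right)^{2} = 38^{2} = 1444$)
$T = 104$ ($T = -1 - -105 = -1 + 105 = 104$)
$T K = 104 \cdot 1444 = 150176$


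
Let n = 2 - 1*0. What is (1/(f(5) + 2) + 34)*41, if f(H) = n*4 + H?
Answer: 20951/15 ≈ 1396.7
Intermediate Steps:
n = 2 (n = 2 + 0 = 2)
f(H) = 8 + H (f(H) = 2*4 + H = 8 + H)
(1/(f(5) + 2) + 34)*41 = (1/((8 + 5) + 2) + 34)*41 = (1/(13 + 2) + 34)*41 = (1/15 + 34)*41 = (511/15)*41 = 20951/15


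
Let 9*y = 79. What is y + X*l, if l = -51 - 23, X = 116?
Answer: -77177/9 ≈ -8575.2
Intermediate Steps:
y = 79/9 (y = (1/9)*79 = 79/9 ≈ 8.7778)
l = -74
y + X*l = 79/9 + 116*(-74) = 79/9 - 8584 = -77177/9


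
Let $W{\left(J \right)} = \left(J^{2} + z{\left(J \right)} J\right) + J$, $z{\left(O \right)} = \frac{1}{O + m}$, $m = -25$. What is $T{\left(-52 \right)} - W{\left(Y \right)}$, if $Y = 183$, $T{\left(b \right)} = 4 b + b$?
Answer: $- \frac{5361439}{158} \approx -33933.0$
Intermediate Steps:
$T{\left(b \right)} = 5 b$
$z{\left(O \right)} = \frac{1}{-25 + O}$ ($z{\left(O \right)} = \frac{1}{O - 25} = \frac{1}{-25 + O}$)
$W{\left(J \right)} = J + J^{2} + \frac{J}{-25 + J}$ ($W{\left(J \right)} = \left(J^{2} + \frac{J}{-25 + J}\right) + J = J + J^{2} + \frac{J}{-25 + J}$)
$T{\left(-52 \right)} - W{\left(Y \right)} = 5 \left(-52\right) - \frac{183 \left(1 + \left(1 + 183\right) \left(-25 + 183\right)\right)}{-25 + 183} = -260 - \frac{183 \left(1 + 184 \cdot 158\right)}{158} = -260 - 183 \cdot \frac{1}{158} \left(1 + 29072\right) = -260 - 183 \cdot \frac{1}{158} \cdot 29073 = -260 - \frac{5320359}{158} = - \frac{5361439}{158}$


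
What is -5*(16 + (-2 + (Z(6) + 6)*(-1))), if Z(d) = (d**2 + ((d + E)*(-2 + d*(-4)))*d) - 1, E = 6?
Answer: -9225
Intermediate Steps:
Z(d) = -1 + d**2 + d*(-2 - 4*d)*(6 + d) (Z(d) = (d**2 + ((d + 6)*(-2 + d*(-4)))*d) - 1 = (d**2 + ((6 + d)*(-2 - 4*d))*d) - 1 = (d**2 + ((-2 - 4*d)*(6 + d))*d) - 1 = (d**2 + d*(-2 - 4*d)*(6 + d)) - 1 = -1 + d**2 + d*(-2 - 4*d)*(6 + d))
-5*(16 + (-2 + (Z(6) + 6)*(-1))) = -5*(16 + (-2 + ((-1 - 25*6**2 - 12*6 - 4*6**3) + 6)*(-1))) = -5*(16 + (-2 + ((-1 - 25*36 - 72 - 4*216) + 6)*(-1))) = -5*(16 + (-2 + ((-1 - 900 - 72 - 864) + 6)*(-1))) = -5*(16 + (-2 + (-1837 + 6)*(-1))) = -5*(16 + (-2 - 1831*(-1))) = -5*(16 + (-2 + 1831)) = -5*(16 + 1829) = -5*1845 = -9225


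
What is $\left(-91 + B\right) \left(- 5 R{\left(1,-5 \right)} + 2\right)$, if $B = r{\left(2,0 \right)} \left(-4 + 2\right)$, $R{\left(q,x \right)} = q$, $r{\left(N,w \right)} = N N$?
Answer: $297$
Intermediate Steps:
$r{\left(N,w \right)} = N^{2}$
$B = -8$ ($B = 2^{2} \left(-4 + 2\right) = 4 \left(-2\right) = -8$)
$\left(-91 + B\right) \left(- 5 R{\left(1,-5 \right)} + 2\right) = \left(-91 - 8\right) \left(\left(-5\right) 1 + 2\right) = - 99 \left(-5 + 2\right) = \left(-99\right) \left(-3\right) = 297$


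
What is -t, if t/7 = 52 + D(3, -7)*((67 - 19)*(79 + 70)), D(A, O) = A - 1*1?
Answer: -100492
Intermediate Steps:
D(A, O) = -1 + A (D(A, O) = A - 1 = -1 + A)
t = 100492 (t = 7*(52 + (-1 + 3)*((67 - 19)*(79 + 70))) = 7*(52 + 2*(48*149)) = 7*(52 + 2*7152) = 7*(52 + 14304) = 7*14356 = 100492)
-t = -1*100492 = -100492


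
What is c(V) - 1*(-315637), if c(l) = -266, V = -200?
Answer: 315371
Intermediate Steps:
c(V) - 1*(-315637) = -266 - 1*(-315637) = -266 + 315637 = 315371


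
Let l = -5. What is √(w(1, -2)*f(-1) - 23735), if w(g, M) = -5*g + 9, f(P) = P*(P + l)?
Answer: I*√23711 ≈ 153.98*I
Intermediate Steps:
f(P) = P*(-5 + P) (f(P) = P*(P - 5) = P*(-5 + P))
w(g, M) = 9 - 5*g
√(w(1, -2)*f(-1) - 23735) = √((9 - 5*1)*(-(-5 - 1)) - 23735) = √((9 - 5)*(-1*(-6)) - 23735) = √(4*6 - 23735) = √(24 - 23735) = √(-23711) = I*√23711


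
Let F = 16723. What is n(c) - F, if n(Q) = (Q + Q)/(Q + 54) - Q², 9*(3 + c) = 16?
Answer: -643476682/38475 ≈ -16725.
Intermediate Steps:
c = -11/9 (c = -3 + (⅑)*16 = -3 + 16/9 = -11/9 ≈ -1.2222)
n(Q) = -Q² + 2*Q/(54 + Q) (n(Q) = (2*Q)/(54 + Q) - Q² = 2*Q/(54 + Q) - Q² = -Q² + 2*Q/(54 + Q))
n(c) - F = -11*(2 - (-11/9)² - 54*(-11/9))/(9*(54 - 11/9)) - 1*16723 = -11*(2 - 1*121/81 + 66)/(9*475/9) - 16723 = -11/9*9/475*(2 - 121/81 + 66) - 16723 = -11/9*9/475*5387/81 - 16723 = -59257/38475 - 16723 = -643476682/38475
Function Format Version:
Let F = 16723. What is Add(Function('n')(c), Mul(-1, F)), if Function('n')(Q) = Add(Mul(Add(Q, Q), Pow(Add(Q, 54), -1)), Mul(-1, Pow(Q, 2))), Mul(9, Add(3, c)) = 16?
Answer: Rational(-643476682, 38475) ≈ -16725.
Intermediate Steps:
c = Rational(-11, 9) (c = Add(-3, Mul(Rational(1, 9), 16)) = Add(-3, Rational(16, 9)) = Rational(-11, 9) ≈ -1.2222)
Function('n')(Q) = Add(Mul(-1, Pow(Q, 2)), Mul(2, Q, Pow(Add(54, Q), -1))) (Function('n')(Q) = Add(Mul(Mul(2, Q), Pow(Add(54, Q), -1)), Mul(-1, Pow(Q, 2))) = Add(Mul(2, Q, Pow(Add(54, Q), -1)), Mul(-1, Pow(Q, 2))) = Add(Mul(-1, Pow(Q, 2)), Mul(2, Q, Pow(Add(54, Q), -1))))
Add(Function('n')(c), Mul(-1, F)) = Add(Mul(Rational(-11, 9), Pow(Add(54, Rational(-11, 9)), -1), Add(2, Mul(-1, Pow(Rational(-11, 9), 2)), Mul(-54, Rational(-11, 9)))), Mul(-1, 16723)) = Add(Mul(Rational(-11, 9), Pow(Rational(475, 9), -1), Add(2, Mul(-1, Rational(121, 81)), 66)), -16723) = Add(Mul(Rational(-11, 9), Rational(9, 475), Add(2, Rational(-121, 81), 66)), -16723) = Add(Mul(Rational(-11, 9), Rational(9, 475), Rational(5387, 81)), -16723) = Add(Rational(-59257, 38475), -16723) = Rational(-643476682, 38475)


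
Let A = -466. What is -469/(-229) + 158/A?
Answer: 91186/53357 ≈ 1.7090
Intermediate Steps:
-469/(-229) + 158/A = -469/(-229) + 158/(-466) = -469*(-1/229) + 158*(-1/466) = 469/229 - 79/233 = 91186/53357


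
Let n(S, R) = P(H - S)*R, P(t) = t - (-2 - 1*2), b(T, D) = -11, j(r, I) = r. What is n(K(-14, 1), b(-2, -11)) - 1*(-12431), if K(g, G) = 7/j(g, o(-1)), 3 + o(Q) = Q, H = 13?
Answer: 24477/2 ≈ 12239.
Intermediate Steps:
o(Q) = -3 + Q
P(t) = 4 + t (P(t) = t - (-2 - 2) = t - 1*(-4) = t + 4 = 4 + t)
K(g, G) = 7/g
n(S, R) = R*(17 - S) (n(S, R) = (4 + (13 - S))*R = (17 - S)*R = R*(17 - S))
n(K(-14, 1), b(-2, -11)) - 1*(-12431) = -11*(17 - 7/(-14)) - 1*(-12431) = -11*(17 - 7*(-1)/14) + 12431 = -11*(17 - 1*(-½)) + 12431 = -11*(17 + ½) + 12431 = -11*35/2 + 12431 = -385/2 + 12431 = 24477/2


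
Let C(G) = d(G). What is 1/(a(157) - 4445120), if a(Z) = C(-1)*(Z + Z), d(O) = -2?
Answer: -1/4445748 ≈ -2.2493e-7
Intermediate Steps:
C(G) = -2
a(Z) = -4*Z (a(Z) = -2*(Z + Z) = -4*Z)
1/(a(157) - 4445120) = 1/(-4*157 - 4445120) = 1/(-628 - 4445120) = 1/(-4445748) = -1/4445748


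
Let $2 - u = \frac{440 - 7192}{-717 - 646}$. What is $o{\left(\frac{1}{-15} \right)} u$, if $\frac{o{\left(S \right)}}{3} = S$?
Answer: $\frac{4026}{6815} \approx 0.59076$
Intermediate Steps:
$o{\left(S \right)} = 3 S$
$u = - \frac{4026}{1363}$ ($u = 2 - \frac{440 - 7192}{-717 - 646} = 2 - - \frac{6752}{-1363} = 2 - \left(-6752\right) \left(- \frac{1}{1363}\right) = 2 - \frac{6752}{1363} = - \frac{4026}{1363} \approx -2.9538$)
$o{\left(\frac{1}{-15} \right)} u = \frac{3}{-15} \left(- \frac{4026}{1363}\right) = 3 \left(- \frac{1}{15}\right) \left(- \frac{4026}{1363}\right) = \left(- \frac{1}{5}\right) \left(- \frac{4026}{1363}\right) = \frac{4026}{6815}$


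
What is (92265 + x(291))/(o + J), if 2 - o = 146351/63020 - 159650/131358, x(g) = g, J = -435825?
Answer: -383097667722480/1803915455463169 ≈ -0.21237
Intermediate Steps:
o = 3696565331/4139090580 (o = 2 - (146351/63020 - 159650/131358) = 2 - (146351*(1/63020) - 159650*1/131358) = 2 - (146351/63020 - 79825/65679) = 2 - 1*4581615829/4139090580 = 2 - 4581615829/4139090580 = 3696565331/4139090580 ≈ 0.89309)
(92265 + x(291))/(o + J) = (92265 + 291)/(3696565331/4139090580 - 435825) = 92556/(-1803915455463169/4139090580) = 92556*(-4139090580/1803915455463169) = -383097667722480/1803915455463169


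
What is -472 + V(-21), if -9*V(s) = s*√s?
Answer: -472 + 7*I*√21/3 ≈ -472.0 + 10.693*I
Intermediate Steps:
V(s) = -s^(3/2)/9 (V(s) = -s*√s/9 = -s^(3/2)/9)
-472 + V(-21) = -472 - (-7)*I*√21/3 = -472 + 7*I*√21/3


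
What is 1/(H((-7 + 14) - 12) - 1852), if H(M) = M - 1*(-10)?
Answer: -1/1847 ≈ -0.00054142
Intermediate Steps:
H(M) = 10 + M (H(M) = M + 10 = 10 + M)
1/(H((-7 + 14) - 12) - 1852) = 1/((10 + ((-7 + 14) - 12)) - 1852) = 1/((10 + (7 - 12)) - 1852) = 1/((10 - 5) - 1852) = 1/(5 - 1852) = 1/(-1847) = -1/1847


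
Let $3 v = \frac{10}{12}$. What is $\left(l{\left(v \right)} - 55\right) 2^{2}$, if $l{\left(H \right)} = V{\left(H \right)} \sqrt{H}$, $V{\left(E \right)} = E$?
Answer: $-220 + \frac{5 \sqrt{10}}{27} \approx -219.41$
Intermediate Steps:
$v = \frac{5}{18}$ ($v = \frac{10 \cdot \frac{1}{12}}{3} = \frac{1}{3} \cdot \frac{5}{6} = \frac{5}{18} \approx 0.27778$)
$l{\left(H \right)} = H^{\frac{3}{2}}$ ($l{\left(H \right)} = H \sqrt{H} = H^{\frac{3}{2}}$)
$\left(l{\left(v \right)} - 55\right) 2^{2} = \left(\left(\frac{5}{18}\right)^{\frac{3}{2}} - 55\right) 2^{2} = \left(\frac{5 \sqrt{10}}{108} - 55\right) 4 = \left(-55 + \frac{5 \sqrt{10}}{108}\right) 4 = -220 + \frac{5 \sqrt{10}}{27}$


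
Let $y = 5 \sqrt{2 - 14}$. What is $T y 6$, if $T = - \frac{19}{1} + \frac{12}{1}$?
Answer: $- 420 i \sqrt{3} \approx - 727.46 i$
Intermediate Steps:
$T = -7$ ($T = \left(-19\right) 1 + 12 \cdot 1 = -19 + 12 = -7$)
$y = 10 i \sqrt{3}$ ($y = 5 \sqrt{-12} = 5 \cdot 2 i \sqrt{3} = 10 i \sqrt{3} \approx 17.32 i$)
$T y 6 = - 7 \cdot 10 i \sqrt{3} \cdot 6 = - 70 i \sqrt{3} \cdot 6 = - 420 i \sqrt{3}$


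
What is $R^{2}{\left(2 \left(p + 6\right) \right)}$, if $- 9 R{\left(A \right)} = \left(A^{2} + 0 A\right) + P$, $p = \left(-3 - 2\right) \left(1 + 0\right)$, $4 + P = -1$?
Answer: $\frac{1}{81} \approx 0.012346$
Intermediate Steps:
$P = -5$ ($P = -4 - 1 = -5$)
$p = -5$ ($p = \left(-5\right) 1 = -5$)
$R{\left(A \right)} = \frac{5}{9} - \frac{A^{2}}{9}$ ($R{\left(A \right)} = - \frac{\left(A^{2} + 0 A\right) - 5}{9} = - \frac{\left(A^{2} + 0\right) - 5}{9} = - \frac{A^{2} - 5}{9} = - \frac{-5 + A^{2}}{9} = \frac{5}{9} - \frac{A^{2}}{9}$)
$R^{2}{\left(2 \left(p + 6\right) \right)} = \left(\frac{5}{9} - \frac{\left(2 \left(-5 + 6\right)\right)^{2}}{9}\right)^{2} = \left(\frac{5}{9} - \frac{\left(2 \cdot 1\right)^{2}}{9}\right)^{2} = \left(\frac{5}{9} - \frac{2^{2}}{9}\right)^{2} = \left(\frac{5}{9} - \frac{4}{9}\right)^{2} = \left(\frac{1}{9}\right)^{2} = \frac{1}{81}$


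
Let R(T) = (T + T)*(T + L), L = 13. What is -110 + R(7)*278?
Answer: 77730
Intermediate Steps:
R(T) = 2*T*(13 + T) (R(T) = (T + T)*(T + 13) = (2*T)*(13 + T) = 2*T*(13 + T))
-110 + R(7)*278 = -110 + (2*7*(13 + 7))*278 = -110 + (2*7*20)*278 = -110 + 280*278 = -110 + 77840 = 77730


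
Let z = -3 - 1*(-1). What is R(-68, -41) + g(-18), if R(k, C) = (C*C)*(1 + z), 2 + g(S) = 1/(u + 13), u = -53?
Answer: -67321/40 ≈ -1683.0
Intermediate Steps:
z = -2 (z = -3 + 1 = -2)
g(S) = -81/40 (g(S) = -2 + 1/(-53 + 13) = -2 + 1/(-40) = -2 - 1/40 = -81/40)
R(k, C) = -C² (R(k, C) = (C*C)*(1 - 2) = C²*(-1) = -C²)
R(-68, -41) + g(-18) = -1*(-41)² - 81/40 = -1*1681 - 81/40 = -1681 - 81/40 = -67321/40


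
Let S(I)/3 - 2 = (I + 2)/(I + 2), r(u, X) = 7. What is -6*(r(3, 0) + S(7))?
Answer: -96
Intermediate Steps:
S(I) = 9 (S(I) = 6 + 3*((I + 2)/(I + 2)) = 6 + 3*((2 + I)/(2 + I)) = 6 + 3*1 = 6 + 3 = 9)
-6*(r(3, 0) + S(7)) = -6*(7 + 9) = -6*16 = -96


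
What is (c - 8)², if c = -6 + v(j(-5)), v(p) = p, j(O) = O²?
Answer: 121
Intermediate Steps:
c = 19 (c = -6 + (-5)² = -6 + 25 = 19)
(c - 8)² = (19 - 8)² = 11² = 121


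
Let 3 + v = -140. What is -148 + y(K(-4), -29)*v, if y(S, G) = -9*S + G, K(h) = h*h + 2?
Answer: 27165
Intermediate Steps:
v = -143 (v = -3 - 140 = -143)
K(h) = 2 + h² (K(h) = h² + 2 = 2 + h²)
y(S, G) = G - 9*S
-148 + y(K(-4), -29)*v = -148 + (-29 - 9*(2 + (-4)²))*(-143) = -148 + (-29 - 9*(2 + 16))*(-143) = -148 + (-29 - 9*18)*(-143) = -148 + (-29 - 162)*(-143) = -148 - 191*(-143) = -148 + 27313 = 27165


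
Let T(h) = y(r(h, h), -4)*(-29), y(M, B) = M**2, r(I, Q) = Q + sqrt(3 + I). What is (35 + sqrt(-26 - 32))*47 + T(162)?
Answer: -764216 - 9396*sqrt(165) + 47*I*sqrt(58) ≈ -8.8491e+5 + 357.94*I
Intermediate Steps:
T(h) = -29*(h + sqrt(3 + h))**2 (T(h) = (h + sqrt(3 + h))**2*(-29) = -29*(h + sqrt(3 + h))**2)
(35 + sqrt(-26 - 32))*47 + T(162) = (35 + sqrt(-26 - 32))*47 - 29*(162 + sqrt(3 + 162))**2 = (35 + sqrt(-58))*47 - 29*(162 + sqrt(165))**2 = (35 + I*sqrt(58))*47 - 29*(162 + sqrt(165))**2 = (1645 + 47*I*sqrt(58)) - 29*(162 + sqrt(165))**2 = 1645 - 29*(162 + sqrt(165))**2 + 47*I*sqrt(58)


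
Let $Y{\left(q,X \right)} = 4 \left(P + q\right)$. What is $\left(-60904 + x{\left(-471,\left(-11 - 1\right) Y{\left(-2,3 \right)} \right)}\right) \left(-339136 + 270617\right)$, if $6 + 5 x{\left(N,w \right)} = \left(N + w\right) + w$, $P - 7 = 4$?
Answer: $\frac{20957289859}{5} \approx 4.1915 \cdot 10^{9}$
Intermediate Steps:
$P = 11$ ($P = 7 + 4 = 11$)
$Y{\left(q,X \right)} = 44 + 4 q$ ($Y{\left(q,X \right)} = 4 \left(11 + q\right) = 44 + 4 q$)
$x{\left(N,w \right)} = - \frac{6}{5} + \frac{N}{5} + \frac{2 w}{5}$ ($x{\left(N,w \right)} = - \frac{6}{5} + \frac{\left(N + w\right) + w}{5} = - \frac{6}{5} + \frac{N + 2 w}{5} = - \frac{6}{5} + \left(\frac{N}{5} + \frac{2 w}{5}\right) = - \frac{6}{5} + \frac{N}{5} + \frac{2 w}{5}$)
$\left(-60904 + x{\left(-471,\left(-11 - 1\right) Y{\left(-2,3 \right)} \right)}\right) \left(-339136 + 270617\right) = \left(-60904 + \left(- \frac{6}{5} + \frac{1}{5} \left(-471\right) + \frac{2 \left(-11 - 1\right) \left(44 + 4 \left(-2\right)\right)}{5}\right)\right) \left(-339136 + 270617\right) = \left(-60904 - \left(\frac{477}{5} - - \frac{24 \left(44 - 8\right)}{5}\right)\right) \left(-68519\right) = \left(-60904 - \left(\frac{477}{5} - \left(- \frac{24}{5}\right) 36\right)\right) \left(-68519\right) = \left(-60904 - \frac{1341}{5}\right) \left(-68519\right) = \left(- \frac{305861}{5}\right) \left(-68519\right) = \frac{20957289859}{5}$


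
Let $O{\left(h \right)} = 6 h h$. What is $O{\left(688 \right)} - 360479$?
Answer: $2479585$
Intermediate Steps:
$O{\left(h \right)} = 6 h^{2}$
$O{\left(688 \right)} - 360479 = 6 \cdot 688^{2} - 360479 = 6 \cdot 473344 - 360479 = 2840064 - 360479 = 2479585$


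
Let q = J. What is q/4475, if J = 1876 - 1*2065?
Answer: -189/4475 ≈ -0.042235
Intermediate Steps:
J = -189 (J = 1876 - 2065 = -189)
q = -189
q/4475 = -189/4475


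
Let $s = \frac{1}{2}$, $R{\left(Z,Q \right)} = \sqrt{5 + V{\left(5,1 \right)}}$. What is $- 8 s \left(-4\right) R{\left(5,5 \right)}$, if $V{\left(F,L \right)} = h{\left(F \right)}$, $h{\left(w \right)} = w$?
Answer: $16 \sqrt{10} \approx 50.596$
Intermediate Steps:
$V{\left(F,L \right)} = F$
$R{\left(Z,Q \right)} = \sqrt{10}$ ($R{\left(Z,Q \right)} = \sqrt{5 + 5} = \sqrt{10}$)
$s = \frac{1}{2} \approx 0.5$
$- 8 s \left(-4\right) R{\left(5,5 \right)} = - 8 \cdot \frac{1}{2} \left(-4\right) \sqrt{10} = - 8 \left(- 2 \sqrt{10}\right) = 16 \sqrt{10}$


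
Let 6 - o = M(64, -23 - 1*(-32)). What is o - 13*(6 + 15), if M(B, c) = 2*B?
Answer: -395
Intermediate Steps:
o = -122 (o = 6 - 2*64 = 6 - 1*128 = 6 - 128 = -122)
o - 13*(6 + 15) = -122 - 13*(6 + 15) = -122 - 13*21 = -122 - 1*273 = -122 - 273 = -395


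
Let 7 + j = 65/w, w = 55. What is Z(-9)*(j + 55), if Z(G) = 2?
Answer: 1082/11 ≈ 98.364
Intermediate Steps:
j = -64/11 (j = -7 + 65/55 = -7 + 65*(1/55) = -7 + 13/11 = -64/11 ≈ -5.8182)
Z(-9)*(j + 55) = 2*(-64/11 + 55) = 2*(541/11) = 1082/11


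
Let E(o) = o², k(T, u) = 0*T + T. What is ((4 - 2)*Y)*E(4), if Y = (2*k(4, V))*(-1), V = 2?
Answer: -256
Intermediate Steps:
k(T, u) = T (k(T, u) = 0 + T = T)
Y = -8 (Y = (2*4)*(-1) = 8*(-1) = -8)
((4 - 2)*Y)*E(4) = ((4 - 2)*(-8))*4² = (2*(-8))*16 = -16*16 = -256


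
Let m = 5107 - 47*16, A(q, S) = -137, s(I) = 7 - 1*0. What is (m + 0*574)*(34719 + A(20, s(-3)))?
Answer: 150604610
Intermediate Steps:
s(I) = 7 (s(I) = 7 + 0 = 7)
m = 4355 (m = 5107 - 752 = 4355)
(m + 0*574)*(34719 + A(20, s(-3))) = (4355 + 0*574)*(34719 - 137) = (4355 + 0)*34582 = 4355*34582 = 150604610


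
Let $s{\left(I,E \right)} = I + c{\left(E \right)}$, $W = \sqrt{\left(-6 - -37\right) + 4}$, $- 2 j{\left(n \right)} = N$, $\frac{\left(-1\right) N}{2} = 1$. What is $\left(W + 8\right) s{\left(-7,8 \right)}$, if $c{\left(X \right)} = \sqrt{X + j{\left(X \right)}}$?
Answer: $-32 - 4 \sqrt{35} \approx -55.664$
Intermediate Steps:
$N = -2$ ($N = \left(-2\right) 1 = -2$)
$j{\left(n \right)} = 1$ ($j{\left(n \right)} = \left(- \frac{1}{2}\right) \left(-2\right) = 1$)
$c{\left(X \right)} = \sqrt{1 + X}$ ($c{\left(X \right)} = \sqrt{X + 1} = \sqrt{1 + X}$)
$W = \sqrt{35}$ ($W = \sqrt{\left(-6 + 37\right) + 4} = \sqrt{31 + 4} = \sqrt{35} \approx 5.9161$)
$s{\left(I,E \right)} = I + \sqrt{1 + E}$
$\left(W + 8\right) s{\left(-7,8 \right)} = \left(\sqrt{35} + 8\right) \left(-7 + \sqrt{1 + 8}\right) = \left(8 + \sqrt{35}\right) \left(-7 + \sqrt{9}\right) = \left(8 + \sqrt{35}\right) \left(-7 + 3\right) = \left(8 + \sqrt{35}\right) \left(-4\right) = -32 - 4 \sqrt{35}$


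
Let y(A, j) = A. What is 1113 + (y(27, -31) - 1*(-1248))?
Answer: 2388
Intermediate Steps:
1113 + (y(27, -31) - 1*(-1248)) = 1113 + (27 - 1*(-1248)) = 1113 + (27 + 1248) = 1113 + 1275 = 2388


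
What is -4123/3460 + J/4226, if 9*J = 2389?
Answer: -74274121/65798820 ≈ -1.1288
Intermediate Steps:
J = 2389/9 (J = (⅑)*2389 = 2389/9 ≈ 265.44)
-4123/3460 + J/4226 = -4123/3460 + (2389/9)/4226 = -4123*1/3460 + (2389/9)*(1/4226) = -4123/3460 + 2389/38034 = -74274121/65798820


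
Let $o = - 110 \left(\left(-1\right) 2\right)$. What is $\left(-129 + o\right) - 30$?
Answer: $61$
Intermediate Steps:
$o = 220$ ($o = \left(-110\right) \left(-2\right) = 220$)
$\left(-129 + o\right) - 30 = \left(-129 + 220\right) - 30 = 91 - 30 = 61$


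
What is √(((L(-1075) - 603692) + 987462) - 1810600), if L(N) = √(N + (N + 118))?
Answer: √(-1426830 + 4*I*√127) ≈ 0.02 + 1194.5*I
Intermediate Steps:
L(N) = √(118 + 2*N) (L(N) = √(N + (118 + N)) = √(118 + 2*N))
√(((L(-1075) - 603692) + 987462) - 1810600) = √(((√(118 + 2*(-1075)) - 603692) + 987462) - 1810600) = √(((√(118 - 2150) - 603692) + 987462) - 1810600) = √(((√(-2032) - 603692) + 987462) - 1810600) = √(((4*I*√127 - 603692) + 987462) - 1810600) = √(((-603692 + 4*I*√127) + 987462) - 1810600) = √((383770 + 4*I*√127) - 1810600) = √(-1426830 + 4*I*√127)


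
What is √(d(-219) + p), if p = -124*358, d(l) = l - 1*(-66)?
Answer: I*√44545 ≈ 211.06*I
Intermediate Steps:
d(l) = 66 + l (d(l) = l + 66 = 66 + l)
p = -44392
√(d(-219) + p) = √((66 - 219) - 44392) = √(-153 - 44392) = √(-44545) = I*√44545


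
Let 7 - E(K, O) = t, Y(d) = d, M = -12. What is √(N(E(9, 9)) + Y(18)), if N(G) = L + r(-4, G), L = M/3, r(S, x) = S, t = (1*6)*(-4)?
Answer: √10 ≈ 3.1623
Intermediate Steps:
t = -24 (t = 6*(-4) = -24)
E(K, O) = 31 (E(K, O) = 7 - 1*(-24) = 7 + 24 = 31)
L = -4 (L = -12/3 = -12*⅓ = -4)
N(G) = -8 (N(G) = -4 - 4 = -8)
√(N(E(9, 9)) + Y(18)) = √(-8 + 18) = √10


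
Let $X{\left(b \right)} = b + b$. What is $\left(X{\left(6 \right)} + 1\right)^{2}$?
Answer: $169$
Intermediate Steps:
$X{\left(b \right)} = 2 b$
$\left(X{\left(6 \right)} + 1\right)^{2} = \left(2 \cdot 6 + 1\right)^{2} = \left(12 + 1\right)^{2} = 13^{2} = 169$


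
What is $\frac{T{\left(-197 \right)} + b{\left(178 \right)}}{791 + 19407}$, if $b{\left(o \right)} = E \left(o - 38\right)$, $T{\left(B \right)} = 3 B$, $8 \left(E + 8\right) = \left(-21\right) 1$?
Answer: $- \frac{4157}{40396} \approx -0.10291$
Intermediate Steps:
$E = - \frac{85}{8}$ ($E = -8 + \frac{\left(-21\right) 1}{8} = -8 + \frac{1}{8} \left(-21\right) = -8 - \frac{21}{8} = - \frac{85}{8} \approx -10.625$)
$b{\left(o \right)} = \frac{1615}{4} - \frac{85 o}{8}$ ($b{\left(o \right)} = - \frac{85 \left(o - 38\right)}{8} = - \frac{85 \left(-38 + o\right)}{8} = \frac{1615}{4} - \frac{85 o}{8}$)
$\frac{T{\left(-197 \right)} + b{\left(178 \right)}}{791 + 19407} = \frac{3 \left(-197\right) + \left(\frac{1615}{4} - \frac{7565}{4}\right)}{791 + 19407} = \frac{-591 + \left(\frac{1615}{4} - \frac{7565}{4}\right)}{20198} = \left(-591 - \frac{2975}{2}\right) \frac{1}{20198} = \left(- \frac{4157}{2}\right) \frac{1}{20198} = - \frac{4157}{40396}$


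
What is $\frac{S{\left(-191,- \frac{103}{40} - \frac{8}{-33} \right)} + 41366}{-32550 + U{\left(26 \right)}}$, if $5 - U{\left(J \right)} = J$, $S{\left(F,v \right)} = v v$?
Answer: $- \frac{10297942663}{8107387200} \approx -1.2702$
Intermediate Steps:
$S{\left(F,v \right)} = v^{2}$
$U{\left(J \right)} = 5 - J$
$\frac{S{\left(-191,- \frac{103}{40} - \frac{8}{-33} \right)} + 41366}{-32550 + U{\left(26 \right)}} = \frac{\left(- \frac{103}{40} - \frac{8}{-33}\right)^{2} + 41366}{-32550 + \left(5 - 26\right)} = \frac{\left(\left(-103\right) \frac{1}{40} - - \frac{8}{33}\right)^{2} + 41366}{-32550 + \left(5 - 26\right)} = \frac{\left(- \frac{103}{40} + \frac{8}{33}\right)^{2} + 41366}{-32550 - 21} = \frac{\left(- \frac{3079}{1320}\right)^{2} + 41366}{-32571} = \left(\frac{9480241}{1742400} + 41366\right) \left(- \frac{1}{32571}\right) = \frac{72085598641}{1742400} \left(- \frac{1}{32571}\right) = - \frac{10297942663}{8107387200}$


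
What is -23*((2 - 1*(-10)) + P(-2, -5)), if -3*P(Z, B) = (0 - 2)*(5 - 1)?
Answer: -1012/3 ≈ -337.33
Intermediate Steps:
P(Z, B) = 8/3 (P(Z, B) = -(0 - 2)*(5 - 1)/3 = -(-2)*4/3 = -⅓*(-8) = 8/3)
-23*((2 - 1*(-10)) + P(-2, -5)) = -23*((2 - 1*(-10)) + 8/3) = -23*((2 + 10) + 8/3) = -23*(12 + 8/3) = -23*44/3 = -1012/3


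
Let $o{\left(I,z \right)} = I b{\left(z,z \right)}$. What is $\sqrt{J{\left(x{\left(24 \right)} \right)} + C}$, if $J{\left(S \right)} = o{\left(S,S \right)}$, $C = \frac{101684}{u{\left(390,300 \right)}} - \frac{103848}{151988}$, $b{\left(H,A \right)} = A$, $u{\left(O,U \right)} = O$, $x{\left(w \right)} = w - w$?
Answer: $\frac{2 \sqrt{3569079795905715}}{7409415} \approx 16.126$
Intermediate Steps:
$x{\left(w \right)} = 0$
$C = \frac{1926780884}{7409415}$ ($C = \frac{101684}{390} - \frac{103848}{151988} = 101684 \cdot \frac{1}{390} - \frac{25962}{37997} = \frac{50842}{195} - \frac{25962}{37997} = \frac{1926780884}{7409415} \approx 260.04$)
$o{\left(I,z \right)} = I z$
$J{\left(S \right)} = S^{2}$ ($J{\left(S \right)} = S S = S^{2}$)
$\sqrt{J{\left(x{\left(24 \right)} \right)} + C} = \sqrt{0^{2} + \frac{1926780884}{7409415}} = \sqrt{0 + \frac{1926780884}{7409415}} = \sqrt{\frac{1926780884}{7409415}} = \frac{2 \sqrt{3569079795905715}}{7409415}$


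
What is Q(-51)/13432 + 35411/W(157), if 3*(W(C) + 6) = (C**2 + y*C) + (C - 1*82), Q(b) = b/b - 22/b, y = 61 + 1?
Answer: 20769269/6733020 ≈ 3.0847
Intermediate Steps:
y = 62
Q(b) = 1 - 22/b
W(C) = -100/3 + 21*C + C**2/3 (W(C) = -6 + ((C**2 + 62*C) + (C - 1*82))/3 = -6 + ((C**2 + 62*C) + (C - 82))/3 = -6 + ((C**2 + 62*C) + (-82 + C))/3 = -6 + (-82 + C**2 + 63*C)/3 = -6 + (-82/3 + 21*C + C**2/3) = -100/3 + 21*C + C**2/3)
Q(-51)/13432 + 35411/W(157) = ((-22 - 51)/(-51))/13432 + 35411/(-100/3 + 21*157 + (1/3)*157**2) = -1/51*(-73)*(1/13432) + 35411/(-100/3 + 3297 + (1/3)*24649) = (73/51)*(1/13432) + 35411/(-100/3 + 3297 + 24649/3) = 1/9384 + 35411/11480 = 20769269/6733020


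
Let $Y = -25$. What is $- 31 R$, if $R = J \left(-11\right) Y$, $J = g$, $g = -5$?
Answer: $42625$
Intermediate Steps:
$J = -5$
$R = -1375$ ($R = \left(-5\right) \left(-11\right) \left(-25\right) = 55 \left(-25\right) = -1375$)
$- 31 R = \left(-31\right) \left(-1375\right) = 42625$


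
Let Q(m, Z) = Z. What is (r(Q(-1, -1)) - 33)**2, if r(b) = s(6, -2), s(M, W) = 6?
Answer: 729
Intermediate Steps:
r(b) = 6
(r(Q(-1, -1)) - 33)**2 = (6 - 33)**2 = (-27)**2 = 729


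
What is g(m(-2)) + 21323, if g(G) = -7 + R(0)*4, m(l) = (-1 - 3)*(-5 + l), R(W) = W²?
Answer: 21316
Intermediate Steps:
m(l) = 20 - 4*l (m(l) = -4*(-5 + l) = 20 - 4*l)
g(G) = -7 (g(G) = -7 + 0²*4 = -7 + 0*4 = -7 + 0 = -7)
g(m(-2)) + 21323 = -7 + 21323 = 21316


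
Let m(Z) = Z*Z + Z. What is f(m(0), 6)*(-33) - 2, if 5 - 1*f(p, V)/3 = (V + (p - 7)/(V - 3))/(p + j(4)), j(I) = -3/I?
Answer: -981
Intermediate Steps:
m(Z) = Z + Z**2 (m(Z) = Z**2 + Z = Z + Z**2)
f(p, V) = 15 - 3*(V + (-7 + p)/(-3 + V))/(-3/4 + p) (f(p, V) = 15 - 3*(V + (p - 7)/(V - 3))/(p - 3/4) = 15 - 3*(V + (-7 + p)/(-3 + V))/(p - 3*1/4) = 15 - 3*(V + (-7 + p)/(-3 + V))/(p - 3/4) = 15 - 3*(V + (-7 + p)/(-3 + V))/(-3/4 + p))
f(m(0), 6)*(-33) - 2 = (3*(73 - 0*(1 + 0) - 4*6**2 - 3*6 + 20*6*(0*(1 + 0)))/(9 - 0*(1 + 0) - 3*6 + 4*6*(0*(1 + 0))))*(-33) - 2 = (3*(73 - 0 - 4*36 - 18 + 20*6*(0*1))/(9 - 0 - 18 + 4*6*(0*1)))*(-33) - 2 = (3*(73 - 64*0 - 144 - 18 + 20*6*0)/(9 - 12*0 - 18 + 4*6*0))*(-33) - 2 = (3*(73 + 0 - 144 - 18 + 0)/(9 + 0 - 18 + 0))*(-33) - 2 = (3*(-89)/(-9))*(-33) - 2 = (3*(-1/9)*(-89))*(-33) - 2 = (89/3)*(-33) - 2 = -979 - 2 = -981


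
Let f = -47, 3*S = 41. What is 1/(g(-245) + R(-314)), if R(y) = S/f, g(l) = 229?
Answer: 141/32248 ≈ 0.0043724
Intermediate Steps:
S = 41/3 (S = (⅓)*41 = 41/3 ≈ 13.667)
R(y) = -41/141 (R(y) = (41/3)/(-47) = (41/3)*(-1/47) = -41/141)
1/(g(-245) + R(-314)) = 1/(229 - 41/141) = 1/(32248/141) = 141/32248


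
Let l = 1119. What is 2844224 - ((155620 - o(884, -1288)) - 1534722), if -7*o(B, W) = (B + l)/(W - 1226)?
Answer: 74322092951/17598 ≈ 4.2233e+6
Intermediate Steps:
o(B, W) = -(1119 + B)/(7*(-1226 + W)) (o(B, W) = -(B + 1119)/(7*(W - 1226)) = -(1119 + B)/(7*(-1226 + W)))
2844224 - ((155620 - o(884, -1288)) - 1534722) = 2844224 - ((155620 - (-1119 - 1*884)/(7*(-1226 - 1288))) - 1534722) = 2844224 - ((155620 - (-1119 - 884)/(7*(-2514))) - 1534722) = 2844224 - ((155620 - (-1)*(-2003)/(7*2514)) - 1534722) = 2844224 - ((155620 - 1*2003/17598) - 1534722) = 2844224 - ((155620 - 2003/17598) - 1534722) = 2844224 - (2738598757/17598 - 1534722) = 2844224 - 1*(-24269438999/17598) = 2844224 + 24269438999/17598 = 74322092951/17598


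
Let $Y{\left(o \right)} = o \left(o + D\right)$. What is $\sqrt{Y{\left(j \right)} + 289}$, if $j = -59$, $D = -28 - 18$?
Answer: $2 \sqrt{1621} \approx 80.523$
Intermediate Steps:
$D = -46$
$Y{\left(o \right)} = o \left(-46 + o\right)$ ($Y{\left(o \right)} = o \left(o - 46\right) = o \left(-46 + o\right)$)
$\sqrt{Y{\left(j \right)} + 289} = \sqrt{- 59 \left(-46 - 59\right) + 289} = \sqrt{\left(-59\right) \left(-105\right) + 289} = \sqrt{6195 + 289} = \sqrt{6484} = 2 \sqrt{1621}$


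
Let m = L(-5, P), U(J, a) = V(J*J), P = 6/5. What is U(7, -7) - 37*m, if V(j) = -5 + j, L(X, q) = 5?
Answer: -141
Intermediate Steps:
P = 6/5 (P = 6*(⅕) = 6/5 ≈ 1.2000)
U(J, a) = -5 + J² (U(J, a) = -5 + J*J = -5 + J²)
m = 5
U(7, -7) - 37*m = (-5 + 7²) - 37*5 = (-5 + 49) - 185 = 44 - 185 = -141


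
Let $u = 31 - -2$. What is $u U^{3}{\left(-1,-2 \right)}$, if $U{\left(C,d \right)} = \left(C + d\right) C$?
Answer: $891$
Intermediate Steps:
$U{\left(C,d \right)} = C \left(C + d\right)$
$u = 33$ ($u = 31 + 2 = 33$)
$u U^{3}{\left(-1,-2 \right)} = 33 \left(- (-1 - 2)\right)^{3} = 33 \left(\left(-1\right) \left(-3\right)\right)^{3} = 33 \cdot 3^{3} = 33 \cdot 27 = 891$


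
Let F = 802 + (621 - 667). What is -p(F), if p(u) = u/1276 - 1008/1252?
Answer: 21231/99847 ≈ 0.21264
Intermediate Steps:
F = 756 (F = 802 - 46 = 756)
p(u) = -252/313 + u/1276 (p(u) = u*(1/1276) - 1008*1/1252 = u/1276 - 252/313 = -252/313 + u/1276)
-p(F) = -(-252/313 + (1/1276)*756) = -(-252/313 + 189/319) = -1*(-21231/99847) = 21231/99847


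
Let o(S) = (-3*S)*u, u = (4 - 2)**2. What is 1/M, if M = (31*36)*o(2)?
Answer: -1/26784 ≈ -3.7336e-5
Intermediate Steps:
u = 4 (u = 2**2 = 4)
o(S) = -12*S (o(S) = -3*S*4 = -12*S)
M = -26784 (M = (31*36)*(-12*2) = 1116*(-24) = -26784)
1/M = 1/(-26784) = -1/26784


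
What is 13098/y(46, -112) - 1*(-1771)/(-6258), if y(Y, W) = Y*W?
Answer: -3253267/1151472 ≈ -2.8253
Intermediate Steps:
y(Y, W) = W*Y
13098/y(46, -112) - 1*(-1771)/(-6258) = 13098/((-112*46)) - 1*(-1771)/(-6258) = 13098/(-5152) + 1771*(-1/6258) = 13098*(-1/5152) - 253/894 = -6549/2576 - 253/894 = -3253267/1151472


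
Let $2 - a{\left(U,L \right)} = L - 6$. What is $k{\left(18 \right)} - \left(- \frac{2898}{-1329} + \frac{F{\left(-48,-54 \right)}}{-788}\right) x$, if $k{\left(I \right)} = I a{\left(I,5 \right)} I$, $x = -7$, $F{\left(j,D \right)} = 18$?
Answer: $\frac{172291143}{174542} \approx 987.1$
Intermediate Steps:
$a{\left(U,L \right)} = 8 - L$ ($a{\left(U,L \right)} = 2 - \left(L - 6\right) = 2 - \left(-6 + L\right) = 8 - L$)
$k{\left(I \right)} = 3 I^{2}$ ($k{\left(I \right)} = I \left(8 - 5\right) I = I 3 I = 3 I I = 3 I^{2}$)
$k{\left(18 \right)} - \left(- \frac{2898}{-1329} + \frac{F{\left(-48,-54 \right)}}{-788}\right) x = 3 \cdot 18^{2} - \left(- \frac{2898}{-1329} + \frac{18}{-788}\right) \left(-7\right) = 3 \cdot 324 - \left(\left(-2898\right) \left(- \frac{1}{1329}\right) + 18 \left(- \frac{1}{788}\right)\right) \left(-7\right) = 972 - \left(\frac{966}{443} - \frac{9}{394}\right) \left(-7\right) = 972 - \frac{376617}{174542} \left(-7\right) = 972 - - \frac{2636319}{174542} = 972 + \frac{2636319}{174542} = \frac{172291143}{174542}$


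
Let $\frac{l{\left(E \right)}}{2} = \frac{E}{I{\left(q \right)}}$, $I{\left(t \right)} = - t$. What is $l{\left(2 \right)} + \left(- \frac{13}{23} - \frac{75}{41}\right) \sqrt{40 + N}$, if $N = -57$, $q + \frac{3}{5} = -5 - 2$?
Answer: $\frac{10}{19} - \frac{2258 i \sqrt{17}}{943} \approx 0.52632 - 9.8727 i$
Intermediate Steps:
$q = - \frac{38}{5}$ ($q = - \frac{3}{5} - 7 = - \frac{38}{5} \approx -7.6$)
$l{\left(E \right)} = \frac{5 E}{19}$ ($l{\left(E \right)} = 2 \frac{E}{\left(-1\right) \left(- \frac{38}{5}\right)} = 2 \frac{E}{\frac{38}{5}} = 2 E \frac{5}{38} = 2 \frac{5 E}{38} = \frac{5 E}{19}$)
$l{\left(2 \right)} + \left(- \frac{13}{23} - \frac{75}{41}\right) \sqrt{40 + N} = \frac{5}{19} \cdot 2 + \left(- \frac{13}{23} - \frac{75}{41}\right) \sqrt{40 - 57} = \frac{10}{19} + \left(\left(-13\right) \frac{1}{23} - \frac{75}{41}\right) \sqrt{-17} = \frac{10}{19} + \left(- \frac{13}{23} - \frac{75}{41}\right) i \sqrt{17} = \frac{10}{19} - \frac{2258 i \sqrt{17}}{943}$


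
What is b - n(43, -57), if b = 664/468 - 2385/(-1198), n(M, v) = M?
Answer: -5549225/140166 ≈ -39.590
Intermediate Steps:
b = 477913/140166 (b = 664*(1/468) - 2385*(-1/1198) = 166/117 + 2385/1198 = 477913/140166 ≈ 3.4096)
b - n(43, -57) = 477913/140166 - 1*43 = 477913/140166 - 43 = -5549225/140166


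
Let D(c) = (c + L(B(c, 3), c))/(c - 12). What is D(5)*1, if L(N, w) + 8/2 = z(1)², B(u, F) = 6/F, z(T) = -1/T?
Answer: -2/7 ≈ -0.28571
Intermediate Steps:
L(N, w) = -3 (L(N, w) = -4 + (-1/1)² = -4 + (-1*1)² = -4 + (-1)² = -4 + 1 = -3)
D(c) = (-3 + c)/(-12 + c) (D(c) = (c - 3)/(c - 12) = (-3 + c)/(-12 + c))
D(5)*1 = ((-3 + 5)/(-12 + 5))*1 = (2/(-7))*1 = -⅐*2*1 = -2/7*1 = -2/7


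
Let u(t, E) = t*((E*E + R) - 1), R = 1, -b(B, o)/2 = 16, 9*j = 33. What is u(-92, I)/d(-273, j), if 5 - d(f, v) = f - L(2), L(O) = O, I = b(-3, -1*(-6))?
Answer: -11776/35 ≈ -336.46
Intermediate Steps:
j = 11/3 (j = (⅑)*33 = 11/3 ≈ 3.6667)
b(B, o) = -32 (b(B, o) = -2*16 = -32)
I = -32
u(t, E) = t*E² (u(t, E) = t*((E*E + 1) - 1) = t*((E² + 1) - 1) = t*((1 + E²) - 1) = t*E²)
d(f, v) = 7 - f (d(f, v) = 5 - (f - 1*2) = 5 - (f - 2) = 5 - (-2 + f) = 5 + (2 - f) = 7 - f)
u(-92, I)/d(-273, j) = (-92*(-32)²)/(7 - 1*(-273)) = (-92*1024)/(7 + 273) = -94208/280 = -94208*1/280 = -11776/35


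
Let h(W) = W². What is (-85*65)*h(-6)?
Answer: -198900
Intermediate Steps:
(-85*65)*h(-6) = -85*65*(-6)² = -5525*36 = -198900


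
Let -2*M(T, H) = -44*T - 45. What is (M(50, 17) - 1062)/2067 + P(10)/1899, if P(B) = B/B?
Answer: 77971/2616822 ≈ 0.029796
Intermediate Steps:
P(B) = 1
M(T, H) = 45/2 + 22*T (M(T, H) = -(-44*T - 45)/2 = -(-45 - 44*T)/2 = 45/2 + 22*T)
(M(50, 17) - 1062)/2067 + P(10)/1899 = ((45/2 + 22*50) - 1062)/2067 + 1/1899 = ((45/2 + 1100) - 1062)*(1/2067) + 1*(1/1899) = (2245/2 - 1062)*(1/2067) + 1/1899 = (121/2)*(1/2067) + 1/1899 = 121/4134 + 1/1899 = 77971/2616822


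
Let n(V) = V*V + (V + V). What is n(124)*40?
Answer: 624960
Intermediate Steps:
n(V) = V² + 2*V
n(124)*40 = (124*(2 + 124))*40 = (124*126)*40 = 15624*40 = 624960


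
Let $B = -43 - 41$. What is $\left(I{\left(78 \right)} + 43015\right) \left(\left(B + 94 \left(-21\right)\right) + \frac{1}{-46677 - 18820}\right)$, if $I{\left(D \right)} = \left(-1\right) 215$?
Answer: $- \frac{5769132995600}{65497} \approx -8.8082 \cdot 10^{7}$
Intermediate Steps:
$B = -84$ ($B = -43 - 41 = -84$)
$I{\left(D \right)} = -215$
$\left(I{\left(78 \right)} + 43015\right) \left(\left(B + 94 \left(-21\right)\right) + \frac{1}{-46677 - 18820}\right) = \left(-215 + 43015\right) \left(\left(-84 + 94 \left(-21\right)\right) + \frac{1}{-46677 - 18820}\right) = 42800 \left(\left(-84 - 1974\right) + \frac{1}{-65497}\right) = 42800 \left(-2058 - \frac{1}{65497}\right) = 42800 \left(- \frac{134792827}{65497}\right) = - \frac{5769132995600}{65497}$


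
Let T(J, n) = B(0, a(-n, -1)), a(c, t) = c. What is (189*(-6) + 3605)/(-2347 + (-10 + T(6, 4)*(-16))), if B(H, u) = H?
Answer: -2471/2357 ≈ -1.0484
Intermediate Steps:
T(J, n) = 0
(189*(-6) + 3605)/(-2347 + (-10 + T(6, 4)*(-16))) = (189*(-6) + 3605)/(-2347 + (-10 + 0*(-16))) = (-1134 + 3605)/(-2347 + (-10 + 0)) = 2471/(-2347 - 10) = 2471/(-2357) = 2471*(-1/2357) = -2471/2357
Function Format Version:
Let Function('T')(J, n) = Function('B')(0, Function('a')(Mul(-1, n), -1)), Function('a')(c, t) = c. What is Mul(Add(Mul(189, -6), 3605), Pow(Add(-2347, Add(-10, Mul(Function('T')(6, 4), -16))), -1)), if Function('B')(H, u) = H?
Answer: Rational(-2471, 2357) ≈ -1.0484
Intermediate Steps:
Function('T')(J, n) = 0
Mul(Add(Mul(189, -6), 3605), Pow(Add(-2347, Add(-10, Mul(Function('T')(6, 4), -16))), -1)) = Mul(Add(Mul(189, -6), 3605), Pow(Add(-2347, Add(-10, Mul(0, -16))), -1)) = Mul(Add(-1134, 3605), Pow(Add(-2347, Add(-10, 0)), -1)) = Mul(2471, Pow(Add(-2347, -10), -1)) = Mul(2471, Pow(-2357, -1)) = Mul(2471, Rational(-1, 2357)) = Rational(-2471, 2357)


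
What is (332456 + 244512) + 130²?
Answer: 593868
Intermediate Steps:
(332456 + 244512) + 130² = 576968 + 16900 = 593868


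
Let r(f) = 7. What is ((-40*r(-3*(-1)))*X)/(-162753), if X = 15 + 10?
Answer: 7000/162753 ≈ 0.043010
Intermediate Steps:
X = 25
((-40*r(-3*(-1)))*X)/(-162753) = (-40*7*25)/(-162753) = -280*25*(-1/162753) = -7000*(-1/162753) = 7000/162753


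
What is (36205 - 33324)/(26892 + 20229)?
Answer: 2881/47121 ≈ 0.061140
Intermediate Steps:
(36205 - 33324)/(26892 + 20229) = 2881/47121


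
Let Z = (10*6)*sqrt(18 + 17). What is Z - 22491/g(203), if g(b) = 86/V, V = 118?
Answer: -1326969/43 + 60*sqrt(35) ≈ -30505.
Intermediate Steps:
g(b) = 43/59 (g(b) = 86/118 = 86*(1/118) = 43/59)
Z = 60*sqrt(35) ≈ 354.96
Z - 22491/g(203) = 60*sqrt(35) - 22491/43/59 = 60*sqrt(35) - 22491*59/43 = 60*sqrt(35) - 1326969/43 = -1326969/43 + 60*sqrt(35)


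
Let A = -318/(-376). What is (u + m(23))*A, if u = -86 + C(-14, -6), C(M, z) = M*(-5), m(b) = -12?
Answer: -1113/47 ≈ -23.681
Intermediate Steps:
C(M, z) = -5*M
A = 159/188 (A = -318*(-1/376) = 159/188 ≈ 0.84575)
u = -16 (u = -86 - 5*(-14) = -86 + 70 = -16)
(u + m(23))*A = (-16 - 12)*(159/188) = -28*159/188 = -1113/47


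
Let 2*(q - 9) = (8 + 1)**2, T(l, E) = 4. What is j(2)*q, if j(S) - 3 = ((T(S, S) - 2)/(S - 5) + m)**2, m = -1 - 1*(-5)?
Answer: 1397/2 ≈ 698.50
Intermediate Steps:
m = 4 (m = -1 + 5 = 4)
q = 99/2 (q = 9 + (8 + 1)**2/2 = 9 + (1/2)*9**2 = 9 + (1/2)*81 = 9 + 81/2 = 99/2 ≈ 49.500)
j(S) = 3 + (4 + 2/(-5 + S))**2 (j(S) = 3 + ((4 - 2)/(S - 5) + 4)**2 = 3 + (2/(-5 + S) + 4)**2 = 3 + (4 + 2/(-5 + S))**2)
j(2)*q = ((399 - 174*2 + 19*2**2)/(25 + 2**2 - 10*2))*(99/2) = ((399 - 348 + 19*4)/(25 + 4 - 20))*(99/2) = ((399 - 348 + 76)/9)*(99/2) = ((1/9)*127)*(99/2) = (127/9)*(99/2) = 1397/2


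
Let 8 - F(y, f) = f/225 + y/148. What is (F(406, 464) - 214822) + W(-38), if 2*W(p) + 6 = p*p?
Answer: -3564761761/16650 ≈ -2.1410e+5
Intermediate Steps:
W(p) = -3 + p**2/2 (W(p) = -3 + (p*p)/2 = -3 + p**2/2)
F(y, f) = 8 - y/148 - f/225 (F(y, f) = 8 - (f/225 + y/148) = 8 - (y/148 + f/225) = 8 + (-y/148 - f/225) = 8 - y/148 - f/225)
(F(406, 464) - 214822) + W(-38) = ((8 - 1/148*406 - 1/225*464) - 214822) + (-3 + (1/2)*(-38)**2) = ((8 - 203/74 - 464/225) - 214822) + (-3 + (1/2)*1444) = (53189/16650 - 214822) + (-3 + 722) = -3576733111/16650 + 719 = -3564761761/16650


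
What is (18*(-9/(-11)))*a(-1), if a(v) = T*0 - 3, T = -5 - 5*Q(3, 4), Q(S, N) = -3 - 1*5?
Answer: -486/11 ≈ -44.182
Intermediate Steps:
Q(S, N) = -8 (Q(S, N) = -3 - 5 = -8)
T = 35 (T = -5 - 5*(-8) = -5 + 40 = 35)
a(v) = -3 (a(v) = 35*0 - 3 = 0 - 3 = -3)
(18*(-9/(-11)))*a(-1) = (18*(-9/(-11)))*(-3) = (18*(-9*(-1/11)))*(-3) = (18*(9/11))*(-3) = (162/11)*(-3) = -486/11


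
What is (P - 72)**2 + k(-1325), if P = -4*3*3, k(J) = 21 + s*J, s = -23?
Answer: 42160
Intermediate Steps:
k(J) = 21 - 23*J
P = -36 (P = -12*3 = -36)
(P - 72)**2 + k(-1325) = (-36 - 72)**2 + (21 - 23*(-1325)) = (-108)**2 + (21 + 30475) = 11664 + 30496 = 42160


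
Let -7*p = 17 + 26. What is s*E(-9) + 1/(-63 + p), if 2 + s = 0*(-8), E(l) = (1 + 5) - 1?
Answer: -4847/484 ≈ -10.014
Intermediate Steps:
E(l) = 5 (E(l) = 6 - 1 = 5)
s = -2 (s = -2 + 0*(-8) = -2 + 0 = -2)
p = -43/7 (p = -(17 + 26)/7 = -⅐*43 = -43/7 ≈ -6.1429)
s*E(-9) + 1/(-63 + p) = -2*5 + 1/(-63 - 43/7) = -10 + 1/(-484/7) = -10 - 7/484 = -4847/484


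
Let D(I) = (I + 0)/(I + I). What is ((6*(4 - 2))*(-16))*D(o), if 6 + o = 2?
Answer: -96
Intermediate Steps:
o = -4 (o = -6 + 2 = -4)
D(I) = 1/2 (D(I) = I/((2*I)) = I*(1/(2*I)) = 1/2)
((6*(4 - 2))*(-16))*D(o) = ((6*(4 - 2))*(-16))*(1/2) = ((6*2)*(-16))*(1/2) = (12*(-16))*(1/2) = -192*1/2 = -96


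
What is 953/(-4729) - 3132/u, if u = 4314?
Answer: -3153745/3400151 ≈ -0.92753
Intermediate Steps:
953/(-4729) - 3132/u = 953/(-4729) - 3132/4314 = 953*(-1/4729) - 3132*1/4314 = -953/4729 - 522/719 = -3153745/3400151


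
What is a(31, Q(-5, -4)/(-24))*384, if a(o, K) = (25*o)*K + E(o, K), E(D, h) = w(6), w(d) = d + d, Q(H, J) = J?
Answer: 54208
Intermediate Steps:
w(d) = 2*d
E(D, h) = 12 (E(D, h) = 2*6 = 12)
a(o, K) = 12 + 25*K*o (a(o, K) = (25*o)*K + 12 = 25*K*o + 12 = 12 + 25*K*o)
a(31, Q(-5, -4)/(-24))*384 = (12 + 25*(-4/(-24))*31)*384 = (12 + 25*(-4*(-1/24))*31)*384 = (12 + 25*(1/6)*31)*384 = (12 + 775/6)*384 = (847/6)*384 = 54208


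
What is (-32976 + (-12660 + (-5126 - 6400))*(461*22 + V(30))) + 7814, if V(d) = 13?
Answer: -245633992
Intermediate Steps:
(-32976 + (-12660 + (-5126 - 6400))*(461*22 + V(30))) + 7814 = (-32976 + (-12660 + (-5126 - 6400))*(461*22 + 13)) + 7814 = (-32976 + (-12660 - 11526)*(10142 + 13)) + 7814 = (-32976 - 24186*10155) + 7814 = (-32976 - 245608830) + 7814 = -245641806 + 7814 = -245633992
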